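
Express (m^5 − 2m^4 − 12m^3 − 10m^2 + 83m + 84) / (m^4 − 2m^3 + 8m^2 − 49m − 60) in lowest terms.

(m^3 + m^2 − 5m − 21)/(m^2 + m + 15)

Repeated division with remainder:
  m^5 − 2m^4 − 12m^3 − 10m^2 + 83m + 84 = (m)(m^4 − 2m^3 + 8m^2 − 49m − 60) + (−20m^3 + 39m^2 + 143m + 84)
  m^4 − 2m^3 + 8m^2 − 49m − 60 = (−(1/20)m + 1/400)(−20m^3 + 39m^2 + 143m + 84) + ((6021/400)m^2 − (18063/400)m − 6021/100)
  −20m^3 + 39m^2 + 143m + 84 = (−(8000/6021)m − 2800/2007)((6021/400)m^2 − (18063/400)m − 6021/100) + (0)
Last nonzero remainder: (6021/400)m^2 − (18063/400)m − 6021/100. Dividing through by 6021/400 gives the monic gcd m^2 − 3m − 4.
Cancel m^2 − 3m − 4 from numerator and denominator to get the reduced form.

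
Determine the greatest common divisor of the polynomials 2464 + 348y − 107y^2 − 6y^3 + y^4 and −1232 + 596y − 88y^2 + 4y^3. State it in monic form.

77 − 18y + y^2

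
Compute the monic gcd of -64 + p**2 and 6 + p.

1

By polynomial division,
  p**2 - 64 = (p - 6)(p + 6) + (-28)
  p + 6 = (-(1/28)p - 3/14)(-28) + (0)
The last nonzero remainder is the constant -28, so the polynomials are coprime and gcd = 1.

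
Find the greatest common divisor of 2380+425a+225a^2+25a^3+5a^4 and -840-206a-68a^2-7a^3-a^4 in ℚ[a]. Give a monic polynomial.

28+5a+a^2

Euclidean algorithm in ℚ[a]:
  5a^4+25a^3+225a^2+425a+2380 = (-5)(-a^4-7a^3-68a^2-206a-840) + (-10a^3-115a^2-605a-1820)
  -a^4-7a^3-68a^2-206a-840 = ((1/10)a-9/20)(-10a^3-115a^2-605a-1820) + (-(237/4)a^2-(1185/4)a-1659)
  -10a^3-115a^2-605a-1820 = ((40/237)a+260/237)(-(237/4)a^2-(1185/4)a-1659) + (0)
Last nonzero remainder: -(237/4)a^2-(1185/4)a-1659. Dividing through by -237/4 gives the monic gcd a^2+5a+28.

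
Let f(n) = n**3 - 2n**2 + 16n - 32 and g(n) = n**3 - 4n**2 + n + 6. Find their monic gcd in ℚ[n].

By polynomial division,
  n**3 - 2n**2 + 16n - 32 = (n**3 - 4n**2 + n + 6) + (2n**2 + 15n - 38)
  n**3 - 4n**2 + n + 6 = ((1/2)n - 23/4)(2n**2 + 15n - 38) + ((425/4)n - 425/2)
  2n**2 + 15n - 38 = ((8/425)n + 76/425)((425/4)n - 425/2) + (0)
Last nonzero remainder: (425/4)n - 425/2. Dividing through by 425/4 gives the monic gcd n - 2.

n - 2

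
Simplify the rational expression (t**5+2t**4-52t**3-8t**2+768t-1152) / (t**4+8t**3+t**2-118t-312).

Repeated division with remainder:
  t**5+2t**4-52t**3-8t**2+768t-1152 = (t-6)(t**4+8t**3+t**2-118t-312) + (-5t**3+116t**2+372t-3024)
  t**4+8t**3+t**2-118t-312 = (-(1/5)t-156/25)(-5t**3+116t**2+372t-3024) + ((19981/25)t**2+(39962/25)t-479544/25)
  -5t**3+116t**2+372t-3024 = (-(125/19981)t+3150/19981)((19981/25)t**2+(39962/25)t-479544/25) + (0)
Last nonzero remainder: (19981/25)t**2+(39962/25)t-479544/25. Dividing through by 19981/25 gives the monic gcd t**2+2t-24.
Cancel t**2+2t-24 from numerator and denominator to get the reduced form.

(t**3-28t+48)/(t**2+6t+13)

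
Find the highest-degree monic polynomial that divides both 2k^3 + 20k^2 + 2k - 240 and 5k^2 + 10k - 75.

Repeated division with remainder:
  2k^3 + 20k^2 + 2k - 240 = ((2/5)k + 16/5)(5k^2 + 10k - 75) + (0)
Last nonzero remainder: 5k^2 + 10k - 75. Dividing through by 5 gives the monic gcd k^2 + 2k - 15.

k^2 + 2k - 15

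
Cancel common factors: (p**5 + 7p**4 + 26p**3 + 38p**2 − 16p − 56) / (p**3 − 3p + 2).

Apply the Euclidean algorithm:
  p**5 + 7p**4 + 26p**3 + 38p**2 − 16p − 56 = (p**2 + 7p + 29)(p**3 − 3p + 2) + (57p**2 + 57p − 114)
  p**3 − 3p + 2 = ((1/57)p − 1/57)(57p**2 + 57p − 114) + (0)
Last nonzero remainder: 57p**2 + 57p − 114. Dividing through by 57 gives the monic gcd p**2 + p − 2.
Cancel p**2 + p − 2 from numerator and denominator to get the reduced form.

(p**3 + 6p**2 + 22p + 28)/(p − 1)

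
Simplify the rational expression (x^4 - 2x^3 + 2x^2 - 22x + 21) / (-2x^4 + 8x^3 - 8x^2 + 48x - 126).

(-x + 1)/(2x - 6)

Euclidean algorithm in ℚ[x]:
  x^4 - 2x^3 + 2x^2 - 22x + 21 = (-1/2)(-2x^4 + 8x^3 - 8x^2 + 48x - 126) + (2x^3 - 2x^2 + 2x - 42)
  -2x^4 + 8x^3 - 8x^2 + 48x - 126 = (-x + 3)(2x^3 - 2x^2 + 2x - 42) + (0)
Last nonzero remainder: 2x^3 - 2x^2 + 2x - 42. Dividing through by 2 gives the monic gcd x^3 - x^2 + x - 21.
Cancel x^3 - x^2 + x - 21 from numerator and denominator to get the reduced form.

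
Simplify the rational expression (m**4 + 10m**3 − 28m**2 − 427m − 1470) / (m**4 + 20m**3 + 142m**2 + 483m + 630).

By polynomial division,
  m**4 + 10m**3 − 28m**2 − 427m − 1470 = (m**4 + 20m**3 + 142m**2 + 483m + 630) + (−10m**3 − 170m**2 − 910m − 2100)
  m**4 + 20m**3 + 142m**2 + 483m + 630 = (−(1/10)m − 3/10)(−10m**3 − 170m**2 − 910m − 2100) + (0)
Last nonzero remainder: −10m**3 − 170m**2 − 910m − 2100. Dividing through by −10 gives the monic gcd m**3 + 17m**2 + 91m + 210.
Cancel m**3 + 17m**2 + 91m + 210 from numerator and denominator to get the reduced form.

(m − 7)/(m + 3)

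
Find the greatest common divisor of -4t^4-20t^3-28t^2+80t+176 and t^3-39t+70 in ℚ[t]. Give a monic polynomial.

t-2

Repeated division with remainder:
  -4t^4-20t^3-28t^2+80t+176 = (-4t-20)(t^3-39t+70) + (-184t^2-420t+1576)
  t^3-39t+70 = (-(1/184)t+105/8464)(-184t^2-420t+1576) + (-(53375/2116)t+53375/1058)
  -184t^2-420t+1576 = ((389344/53375)t+1667408/53375)(-(53375/2116)t+53375/1058) + (0)
Last nonzero remainder: -(53375/2116)t+53375/1058. Dividing through by -53375/2116 gives the monic gcd t-2.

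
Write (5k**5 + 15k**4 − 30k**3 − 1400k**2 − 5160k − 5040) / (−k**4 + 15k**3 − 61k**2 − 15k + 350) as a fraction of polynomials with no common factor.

(−5k**3 − 40k**2 − 240k − 360)/(k**2 − 10k + 25)

Apply the Euclidean algorithm:
  5k**5 + 15k**4 − 30k**3 − 1400k**2 − 5160k − 5040 = (−5k − 90)(−k**4 + 15k**3 − 61k**2 − 15k + 350) + (1015k**3 − 6965k**2 − 4760k + 26460)
  −k**4 + 15k**3 − 61k**2 − 15k + 350 = (−(1/1015)k + 236/29435)(1015k**3 − 6965k**2 − 4760k + 26460) + (−(8281/841)k**2 + (41405/841)k + 115934/841)
  1015k**3 − 6965k**2 − 4760k + 26460 = (−(121945/1183)k + 227070/1183)(−(8281/841)k**2 + (41405/841)k + 115934/841) + (0)
Last nonzero remainder: −(8281/841)k**2 + (41405/841)k + 115934/841. Dividing through by −8281/841 gives the monic gcd k**2 − 5k − 14.
Cancel k**2 − 5k − 14 from numerator and denominator to get the reduced form.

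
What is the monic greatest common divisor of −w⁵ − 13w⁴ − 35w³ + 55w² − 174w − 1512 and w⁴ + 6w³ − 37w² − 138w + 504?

w² + 13w + 42

Euclidean algorithm in ℚ[w]:
  −w⁵ − 13w⁴ − 35w³ + 55w² − 174w − 1512 = (−w − 7)(w⁴ + 6w³ − 37w² − 138w + 504) + (−30w³ − 342w² − 636w + 2016)
  w⁴ + 6w³ − 37w² − 138w + 504 = (−(1/30)w + 9/50)(−30w³ − 342w² − 636w + 2016) + ((84/25)w² + (1092/25)w + 3528/25)
  −30w³ − 342w² − 636w + 2016 = (−(125/14)w + 100/7)((84/25)w² + (1092/25)w + 3528/25) + (0)
Last nonzero remainder: (84/25)w² + (1092/25)w + 3528/25. Dividing through by 84/25 gives the monic gcd w² + 13w + 42.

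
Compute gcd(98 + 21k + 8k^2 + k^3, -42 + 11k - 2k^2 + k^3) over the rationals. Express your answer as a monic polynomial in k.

14 + k + k^2

Apply the Euclidean algorithm:
  k^3 + 8k^2 + 21k + 98 = (k^3 - 2k^2 + 11k - 42) + (10k^2 + 10k + 140)
  k^3 - 2k^2 + 11k - 42 = ((1/10)k - 3/10)(10k^2 + 10k + 140) + (0)
Last nonzero remainder: 10k^2 + 10k + 140. Dividing through by 10 gives the monic gcd k^2 + k + 14.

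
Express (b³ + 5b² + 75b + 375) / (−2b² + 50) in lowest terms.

(−b² − 75)/(2b − 10)

Euclidean algorithm in ℚ[b]:
  b³ + 5b² + 75b + 375 = (−(1/2)b − 5/2)(−2b² + 50) + (100b + 500)
  −2b² + 50 = (−(1/50)b + 1/10)(100b + 500) + (0)
Last nonzero remainder: 100b + 500. Dividing through by 100 gives the monic gcd b + 5.
Cancel b + 5 from numerator and denominator to get the reduced form.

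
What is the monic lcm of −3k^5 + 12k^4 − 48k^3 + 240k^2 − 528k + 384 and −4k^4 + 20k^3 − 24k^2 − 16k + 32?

k^6 − 3k^5 + 12k^4 − 64k^3 + 96k^2 + 48k − 128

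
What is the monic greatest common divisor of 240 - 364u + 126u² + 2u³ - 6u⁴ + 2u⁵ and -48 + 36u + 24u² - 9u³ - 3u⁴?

Euclidean algorithm in ℚ[u]:
  2u⁵ - 6u⁴ + 2u³ + 126u² - 364u + 240 = (-(2/3)u + 4)(-3u⁴ - 9u³ + 24u² + 36u - 48) + (54u³ + 54u² - 540u + 432)
  -3u⁴ - 9u³ + 24u² + 36u - 48 = (-(1/18)u - 1/9)(54u³ + 54u² - 540u + 432) + (0)
Last nonzero remainder: 54u³ + 54u² - 540u + 432. Dividing through by 54 gives the monic gcd u³ + u² - 10u + 8.

8 - 10u + u² + u³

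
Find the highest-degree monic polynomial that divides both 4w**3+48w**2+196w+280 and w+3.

Euclidean algorithm in ℚ[w]:
  4w**3+48w**2+196w+280 = (4w**2+36w+88)(w+3) + (16)
  w+3 = ((1/16)w+3/16)(16) + (0)
The last nonzero remainder is the constant 16, so the polynomials are coprime and gcd = 1.

1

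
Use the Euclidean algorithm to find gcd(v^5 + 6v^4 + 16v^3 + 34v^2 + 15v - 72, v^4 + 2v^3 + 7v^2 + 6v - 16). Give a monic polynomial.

v^3 + 7v - 8

Apply the Euclidean algorithm:
  v^5 + 6v^4 + 16v^3 + 34v^2 + 15v - 72 = (v + 4)(v^4 + 2v^3 + 7v^2 + 6v - 16) + (v^3 + 7v - 8)
  v^4 + 2v^3 + 7v^2 + 6v - 16 = (v + 2)(v^3 + 7v - 8) + (0)
The last nonzero remainder v^3 + 7v - 8 is already monic.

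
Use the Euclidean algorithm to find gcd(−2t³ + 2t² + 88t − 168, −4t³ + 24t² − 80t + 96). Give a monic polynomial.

Euclidean algorithm in ℚ[t]:
  −2t³ + 2t² + 88t − 168 = (1/2)(−4t³ + 24t² − 80t + 96) + (−10t² + 128t − 216)
  −4t³ + 24t² − 80t + 96 = ((2/5)t + 68/25)(−10t² + 128t − 216) + (−(8544/25)t + 17088/25)
  −10t² + 128t − 216 = ((125/4272)t − 225/712)(−(8544/25)t + 17088/25) + (0)
Last nonzero remainder: −(8544/25)t + 17088/25. Dividing through by −8544/25 gives the monic gcd t − 2.

t − 2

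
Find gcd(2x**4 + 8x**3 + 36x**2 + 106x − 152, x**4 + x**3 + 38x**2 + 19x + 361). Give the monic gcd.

x**2 + x + 19

By polynomial division,
  2x**4 + 8x**3 + 36x**2 + 106x − 152 = (2)(x**4 + x**3 + 38x**2 + 19x + 361) + (6x**3 − 40x**2 + 68x − 874)
  x**4 + x**3 + 38x**2 + 19x + 361 = ((1/6)x + 23/18)(6x**3 − 40x**2 + 68x − 874) + ((700/9)x**2 + (700/9)x + 13300/9)
  6x**3 − 40x**2 + 68x − 874 = ((27/350)x − 207/350)((700/9)x**2 + (700/9)x + 13300/9) + (0)
Last nonzero remainder: (700/9)x**2 + (700/9)x + 13300/9. Dividing through by 700/9 gives the monic gcd x**2 + x + 19.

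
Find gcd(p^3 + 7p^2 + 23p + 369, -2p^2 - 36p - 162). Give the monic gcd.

p + 9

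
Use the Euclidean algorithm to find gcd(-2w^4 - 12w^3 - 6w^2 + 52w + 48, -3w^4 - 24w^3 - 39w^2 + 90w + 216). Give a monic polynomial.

Repeated division with remainder:
  -2w^4 - 12w^3 - 6w^2 + 52w + 48 = (2/3)(-3w^4 - 24w^3 - 39w^2 + 90w + 216) + (4w^3 + 20w^2 - 8w - 96)
  -3w^4 - 24w^3 - 39w^2 + 90w + 216 = (-(3/4)w - 9/4)(4w^3 + 20w^2 - 8w - 96) + (0)
Last nonzero remainder: 4w^3 + 20w^2 - 8w - 96. Dividing through by 4 gives the monic gcd w^3 + 5w^2 - 2w - 24.

w^3 + 5w^2 - 2w - 24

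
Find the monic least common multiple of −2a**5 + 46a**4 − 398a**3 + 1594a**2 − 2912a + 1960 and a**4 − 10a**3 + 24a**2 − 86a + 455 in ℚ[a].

Euclidean algorithm in ℚ[a]:
  −2a**5 + 46a**4 − 398a**3 + 1594a**2 − 2912a + 1960 = (−2a + 26)(a**4 − 10a**3 + 24a**2 − 86a + 455) + (−90a**3 + 798a**2 + 234a − 9870)
  a**4 − 10a**3 + 24a**2 − 86a + 455 = (−(1/90)a + 17/1350)(−90a**3 + 798a**2 + 234a − 9870) + ((3724/225)a**2 − (14896/75)a + 26068/45)
  −90a**3 + 798a**2 + 234a − 9870 = (−(10125/1862)a − 31725/1862)((3724/225)a**2 − (14896/75)a + 26068/45) + (0)
Last nonzero remainder: (3724/225)a**2 − (14896/75)a + 26068/45. Dividing through by 3724/225 gives the monic gcd a**2 − 12a + 35.
Then lcm(f, g) = f·g / gcd(f, g); expanding and making the result monic gives the answer.

a**7 − 21a**6 + 166a**5 − 698a**4 + 2449a**3 − 8429a**2 + 16968a − 12740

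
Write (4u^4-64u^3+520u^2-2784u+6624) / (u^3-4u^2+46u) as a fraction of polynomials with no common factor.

(4u^2-48u+144)/(u)

Apply the Euclidean algorithm:
  4u^4-64u^3+520u^2-2784u+6624 = (4u-48)(u^3-4u^2+46u) + (144u^2-576u+6624)
  u^3-4u^2+46u = ((1/144)u)(144u^2-576u+6624) + (0)
Last nonzero remainder: 144u^2-576u+6624. Dividing through by 144 gives the monic gcd u^2-4u+46.
Cancel u^2-4u+46 from numerator and denominator to get the reduced form.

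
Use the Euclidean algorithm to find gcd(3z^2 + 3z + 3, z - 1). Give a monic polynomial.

By polynomial division,
  3z^2 + 3z + 3 = (3z + 6)(z - 1) + (9)
  z - 1 = ((1/9)z - 1/9)(9) + (0)
The last nonzero remainder is the constant 9, so the polynomials are coprime and gcd = 1.

1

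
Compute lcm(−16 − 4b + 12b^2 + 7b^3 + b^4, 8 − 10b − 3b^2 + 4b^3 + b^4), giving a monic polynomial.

Euclidean algorithm in ℚ[b]:
  b^4 + 7b^3 + 12b^2 − 4b − 16 = (b^4 + 4b^3 − 3b^2 − 10b + 8) + (3b^3 + 15b^2 + 6b − 24)
  b^4 + 4b^3 − 3b^2 − 10b + 8 = ((1/3)b − 1/3)(3b^3 + 15b^2 + 6b − 24) + (0)
Last nonzero remainder: 3b^3 + 15b^2 + 6b − 24. Dividing through by 3 gives the monic gcd b^3 + 5b^2 + 2b − 8.
Then lcm(f, g) = f·g / gcd(f, g); expanding and making the result monic gives the answer.

16 − 12b − 16b^2 + 5b^3 + 6b^4 + b^5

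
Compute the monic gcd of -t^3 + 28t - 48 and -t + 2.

Repeated division with remainder:
  -t^3 + 28t - 48 = (t^2 + 2t - 24)(-t + 2) + (0)
Last nonzero remainder: -t + 2. Dividing through by -1 gives the monic gcd t - 2.

t - 2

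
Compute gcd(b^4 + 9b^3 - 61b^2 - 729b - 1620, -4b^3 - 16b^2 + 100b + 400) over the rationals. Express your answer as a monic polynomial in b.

b^2 + 9b + 20

Euclidean algorithm in ℚ[b]:
  b^4 + 9b^3 - 61b^2 - 729b - 1620 = (-(1/4)b - 5/4)(-4b^3 - 16b^2 + 100b + 400) + (-56b^2 - 504b - 1120)
  -4b^3 - 16b^2 + 100b + 400 = ((1/14)b - 5/14)(-56b^2 - 504b - 1120) + (0)
Last nonzero remainder: -56b^2 - 504b - 1120. Dividing through by -56 gives the monic gcd b^2 + 9b + 20.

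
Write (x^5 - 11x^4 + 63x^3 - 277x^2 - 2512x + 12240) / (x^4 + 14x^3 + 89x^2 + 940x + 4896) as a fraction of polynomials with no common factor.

(x^3 - 8x^2 - 29x + 180)/(x^2 + 17x + 72)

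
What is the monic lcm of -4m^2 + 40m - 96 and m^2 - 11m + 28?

m^3 - 17m^2 + 94m - 168

By polynomial division,
  -4m^2 + 40m - 96 = (-4)(m^2 - 11m + 28) + (-4m + 16)
  m^2 - 11m + 28 = (-(1/4)m + 7/4)(-4m + 16) + (0)
Last nonzero remainder: -4m + 16. Dividing through by -4 gives the monic gcd m - 4.
Then lcm(f, g) = f·g / gcd(f, g); expanding and making the result monic gives the answer.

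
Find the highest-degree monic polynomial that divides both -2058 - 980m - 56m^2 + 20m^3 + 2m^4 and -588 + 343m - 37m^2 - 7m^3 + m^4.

-49 + m^2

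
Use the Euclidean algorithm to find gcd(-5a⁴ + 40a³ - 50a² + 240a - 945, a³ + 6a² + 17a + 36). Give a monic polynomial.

Repeated division with remainder:
  -5a⁴ + 40a³ - 50a² + 240a - 945 = (-5a + 70)(a³ + 6a² + 17a + 36) + (-385a² - 770a - 3465)
  a³ + 6a² + 17a + 36 = (-(1/385)a - 4/385)(-385a² - 770a - 3465) + (0)
Last nonzero remainder: -385a² - 770a - 3465. Dividing through by -385 gives the monic gcd a² + 2a + 9.

a² + 2a + 9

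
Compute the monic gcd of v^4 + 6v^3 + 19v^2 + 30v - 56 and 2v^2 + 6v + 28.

v^2 + 3v + 14

Apply the Euclidean algorithm:
  v^4 + 6v^3 + 19v^2 + 30v - 56 = ((1/2)v^2 + (3/2)v - 2)(2v^2 + 6v + 28) + (0)
Last nonzero remainder: 2v^2 + 6v + 28. Dividing through by 2 gives the monic gcd v^2 + 3v + 14.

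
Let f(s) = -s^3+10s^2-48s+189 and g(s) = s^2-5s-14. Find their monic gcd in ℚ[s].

Repeated division with remainder:
  -s^3+10s^2-48s+189 = (-s+5)(s^2-5s-14) + (-37s+259)
  s^2-5s-14 = (-(1/37)s-2/37)(-37s+259) + (0)
Last nonzero remainder: -37s+259. Dividing through by -37 gives the monic gcd s-7.

s-7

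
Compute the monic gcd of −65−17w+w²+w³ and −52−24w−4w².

13+6w+w²

Repeated division with remainder:
  w³+w²−17w−65 = (−(1/4)w+5/4)(−4w²−24w−52) + (0)
Last nonzero remainder: −4w²−24w−52. Dividing through by −4 gives the monic gcd w²+6w+13.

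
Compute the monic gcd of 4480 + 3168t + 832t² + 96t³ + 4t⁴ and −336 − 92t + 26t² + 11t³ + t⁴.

Repeated division with remainder:
  4t⁴ + 96t³ + 832t² + 3168t + 4480 = (4)(t⁴ + 11t³ + 26t² − 92t − 336) + (52t³ + 728t² + 3536t + 5824)
  t⁴ + 11t³ + 26t² − 92t − 336 = ((1/52)t − 3/52)(52t³ + 728t² + 3536t + 5824) + (0)
Last nonzero remainder: 52t³ + 728t² + 3536t + 5824. Dividing through by 52 gives the monic gcd t³ + 14t² + 68t + 112.

112 + 68t + 14t² + t³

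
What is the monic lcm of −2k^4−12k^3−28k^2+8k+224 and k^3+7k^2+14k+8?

k^6+9k^5+34k^4+50k^3−96k^2−344k−224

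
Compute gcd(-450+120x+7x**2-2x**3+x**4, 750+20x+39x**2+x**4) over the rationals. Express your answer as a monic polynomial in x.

30-4x+x**2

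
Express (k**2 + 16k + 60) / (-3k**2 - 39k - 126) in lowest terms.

By polynomial division,
  k**2 + 16k + 60 = (-1/3)(-3k**2 - 39k - 126) + (3k + 18)
  -3k**2 - 39k - 126 = (-k - 7)(3k + 18) + (0)
Last nonzero remainder: 3k + 18. Dividing through by 3 gives the monic gcd k + 6.
Cancel k + 6 from numerator and denominator to get the reduced form.

(-k - 10)/(3k + 21)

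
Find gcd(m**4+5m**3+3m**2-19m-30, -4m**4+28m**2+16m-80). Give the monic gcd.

m**3+2m**2-3m-10

Repeated division with remainder:
  m**4+5m**3+3m**2-19m-30 = (-1/4)(-4m**4+28m**2+16m-80) + (5m**3+10m**2-15m-50)
  -4m**4+28m**2+16m-80 = (-(4/5)m+8/5)(5m**3+10m**2-15m-50) + (0)
Last nonzero remainder: 5m**3+10m**2-15m-50. Dividing through by 5 gives the monic gcd m**3+2m**2-3m-10.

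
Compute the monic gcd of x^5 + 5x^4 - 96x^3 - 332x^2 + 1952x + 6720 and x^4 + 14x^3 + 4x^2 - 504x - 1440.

Apply the Euclidean algorithm:
  x^5 + 5x^4 - 96x^3 - 332x^2 + 1952x + 6720 = (x - 9)(x^4 + 14x^3 + 4x^2 - 504x - 1440) + (26x^3 + 208x^2 - 1144x - 6240)
  x^4 + 14x^3 + 4x^2 - 504x - 1440 = ((1/26)x + 3/13)(26x^3 + 208x^2 - 1144x - 6240) + (0)
Last nonzero remainder: 26x^3 + 208x^2 - 1144x - 6240. Dividing through by 26 gives the monic gcd x^3 + 8x^2 - 44x - 240.

x^3 + 8x^2 - 44x - 240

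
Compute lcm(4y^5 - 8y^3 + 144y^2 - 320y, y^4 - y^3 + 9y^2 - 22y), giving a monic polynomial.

Apply the Euclidean algorithm:
  4y^5 - 8y^3 + 144y^2 - 320y = (4y + 4)(y^4 - y^3 + 9y^2 - 22y) + (-40y^3 + 196y^2 - 232y)
  y^4 - y^3 + 9y^2 - 22y = (-(1/40)y - 39/400)(-40y^3 + 196y^2 - 232y) + ((2231/100)y^2 - (2231/50)y)
  -40y^3 + 196y^2 - 232y = (-(4000/2231)y + 11600/2231)((2231/100)y^2 - (2231/50)y) + (0)
Last nonzero remainder: (2231/100)y^2 - (2231/50)y. Dividing through by 2231/100 gives the monic gcd y^2 - 2y.
Then lcm(f, g) = f·g / gcd(f, g); expanding and making the result monic gives the answer.

y^7 + y^6 + 9y^5 + 34y^4 - 66y^3 + 316y^2 - 880y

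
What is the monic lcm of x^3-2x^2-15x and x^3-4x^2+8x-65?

x^5-x^4-4x^3-41x^2-195x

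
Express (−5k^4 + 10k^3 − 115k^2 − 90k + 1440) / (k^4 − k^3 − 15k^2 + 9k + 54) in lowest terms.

(−5k^2 + 10k − 160)/(k^2 − k − 6)

Apply the Euclidean algorithm:
  −5k^4 + 10k^3 − 115k^2 − 90k + 1440 = (−5)(k^4 − k^3 − 15k^2 + 9k + 54) + (5k^3 − 190k^2 − 45k + 1710)
  k^4 − k^3 − 15k^2 + 9k + 54 = ((1/5)k + 37/5)(5k^3 − 190k^2 − 45k + 1710) + (1400k^2 − 12600)
  5k^3 − 190k^2 − 45k + 1710 = ((1/280)k − 19/140)(1400k^2 − 12600) + (0)
Last nonzero remainder: 1400k^2 − 12600. Dividing through by 1400 gives the monic gcd k^2 − 9.
Cancel k^2 − 9 from numerator and denominator to get the reduced form.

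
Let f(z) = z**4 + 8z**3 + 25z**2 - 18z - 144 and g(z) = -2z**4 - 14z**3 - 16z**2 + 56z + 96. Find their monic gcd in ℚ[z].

Apply the Euclidean algorithm:
  z**4 + 8z**3 + 25z**2 - 18z - 144 = (-1/2)(-2z**4 - 14z**3 - 16z**2 + 56z + 96) + (z**3 + 17z**2 + 10z - 96)
  -2z**4 - 14z**3 - 16z**2 + 56z + 96 = (-2z + 20)(z**3 + 17z**2 + 10z - 96) + (-336z**2 - 336z + 2016)
  z**3 + 17z**2 + 10z - 96 = (-(1/336)z - 1/21)(-336z**2 - 336z + 2016) + (0)
Last nonzero remainder: -336z**2 - 336z + 2016. Dividing through by -336 gives the monic gcd z**2 + z - 6.

z**2 + z - 6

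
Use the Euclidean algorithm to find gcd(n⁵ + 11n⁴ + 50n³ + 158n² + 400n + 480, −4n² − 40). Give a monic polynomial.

By polynomial division,
  n⁵ + 11n⁴ + 50n³ + 158n² + 400n + 480 = (−(1/4)n³ − (11/4)n² − 10n − 12)(−4n² − 40) + (0)
Last nonzero remainder: −4n² − 40. Dividing through by −4 gives the monic gcd n² + 10.

n² + 10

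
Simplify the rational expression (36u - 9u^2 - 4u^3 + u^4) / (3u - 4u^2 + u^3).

Euclidean algorithm in ℚ[u]:
  u^4 - 4u^3 - 9u^2 + 36u = (u)(u^3 - 4u^2 + 3u) + (-12u^2 + 36u)
  u^3 - 4u^2 + 3u = (-(1/12)u + 1/12)(-12u^2 + 36u) + (0)
Last nonzero remainder: -12u^2 + 36u. Dividing through by -12 gives the monic gcd u^2 - 3u.
Cancel u^2 - 3u from numerator and denominator to get the reduced form.

(-12 - u + u^2)/(-1 + u)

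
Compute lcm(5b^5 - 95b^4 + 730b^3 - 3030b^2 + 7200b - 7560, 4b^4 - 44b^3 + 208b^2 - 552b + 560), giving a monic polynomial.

Apply the Euclidean algorithm:
  5b^5 - 95b^4 + 730b^3 - 3030b^2 + 7200b - 7560 = ((5/4)b - 10)(4b^4 - 44b^3 + 208b^2 - 552b + 560) + (30b^3 - 260b^2 + 980b - 1960)
  4b^4 - 44b^3 + 208b^2 - 552b + 560 = ((2/15)b - 14/45)(30b^3 - 260b^2 + 980b - 1960) + (-(32/9)b^2 + (128/9)b - 448/9)
  30b^3 - 260b^2 + 980b - 1960 = (-(135/16)b + 315/8)(-(32/9)b^2 + (128/9)b - 448/9) + (0)
Last nonzero remainder: -(32/9)b^2 + (128/9)b - 448/9. Dividing through by -32/9 gives the monic gcd b^2 - 4b + 14.
Then lcm(f, g) = f·g / gcd(f, g); expanding and making the result monic gives the answer.

b^7 - 26b^6 + 289b^5 - 1818b^4 + 7142b^3 - 17652b^2 + 24984b - 15120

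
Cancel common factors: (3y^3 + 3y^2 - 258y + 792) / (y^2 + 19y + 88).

By polynomial division,
  3y^3 + 3y^2 - 258y + 792 = (3y - 54)(y^2 + 19y + 88) + (504y + 5544)
  y^2 + 19y + 88 = ((1/504)y + 1/63)(504y + 5544) + (0)
Last nonzero remainder: 504y + 5544. Dividing through by 504 gives the monic gcd y + 11.
Cancel y + 11 from numerator and denominator to get the reduced form.

(3y^2 - 30y + 72)/(y + 8)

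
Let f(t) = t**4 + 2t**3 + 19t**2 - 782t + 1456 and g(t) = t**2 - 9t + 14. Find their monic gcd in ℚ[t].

t**2 - 9t + 14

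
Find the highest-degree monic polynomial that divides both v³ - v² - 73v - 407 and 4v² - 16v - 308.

v - 11

Apply the Euclidean algorithm:
  v³ - v² - 73v - 407 = ((1/4)v + 3/4)(4v² - 16v - 308) + (16v - 176)
  4v² - 16v - 308 = ((1/4)v + 7/4)(16v - 176) + (0)
Last nonzero remainder: 16v - 176. Dividing through by 16 gives the monic gcd v - 11.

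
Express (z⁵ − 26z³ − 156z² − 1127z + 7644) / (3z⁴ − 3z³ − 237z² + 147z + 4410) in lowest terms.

By polynomial division,
  z⁵ − 26z³ − 156z² − 1127z + 7644 = ((1/3)z + 1/3)(3z⁴ − 3z³ − 237z² + 147z + 4410) + (54z³ − 126z² − 2646z + 6174)
  3z⁴ − 3z³ − 237z² + 147z + 4410 = ((1/18)z + 2/27)(54z³ − 126z² − 2646z + 6174) + (−(242/3)z² + 11858/3)
  54z³ − 126z² − 2646z + 6174 = (−(81/121)z + 189/121)(−(242/3)z² + 11858/3) + (0)
Last nonzero remainder: −(242/3)z² + 11858/3. Dividing through by −242/3 gives the monic gcd z² − 49.
Cancel z² − 49 from numerator and denominator to get the reduced form.

(z³ + 23z − 156)/(3z² − 3z − 90)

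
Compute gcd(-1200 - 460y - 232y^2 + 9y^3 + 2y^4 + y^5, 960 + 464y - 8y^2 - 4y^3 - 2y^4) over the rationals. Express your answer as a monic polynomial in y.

Repeated division with remainder:
  y^5 + 2y^4 + 9y^3 - 232y^2 - 460y - 1200 = (-(1/2)y)(-2y^4 - 4y^3 - 8y^2 + 464y + 960) + (5y^3 + 20y - 1200)
  -2y^4 - 4y^3 - 8y^2 + 464y + 960 = (-(2/5)y - 4/5)(5y^3 + 20y - 1200) + (0)
Last nonzero remainder: 5y^3 + 20y - 1200. Dividing through by 5 gives the monic gcd y^3 + 4y - 240.

-240 + 4y + y^3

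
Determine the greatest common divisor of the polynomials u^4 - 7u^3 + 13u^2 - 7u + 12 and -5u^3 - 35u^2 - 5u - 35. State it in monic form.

u^2 + 1

By polynomial division,
  u^4 - 7u^3 + 13u^2 - 7u + 12 = (-(1/5)u + 14/5)(-5u^3 - 35u^2 - 5u - 35) + (110u^2 + 110)
  -5u^3 - 35u^2 - 5u - 35 = (-(1/22)u - 7/22)(110u^2 + 110) + (0)
Last nonzero remainder: 110u^2 + 110. Dividing through by 110 gives the monic gcd u^2 + 1.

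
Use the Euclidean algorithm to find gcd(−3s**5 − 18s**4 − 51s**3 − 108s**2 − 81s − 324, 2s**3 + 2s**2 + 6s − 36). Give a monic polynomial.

s**2 + 3s + 9

Apply the Euclidean algorithm:
  −3s**5 − 18s**4 − 51s**3 − 108s**2 − 81s − 324 = (−(3/2)s**2 − (15/2)s − 27/2)(2s**3 + 2s**2 + 6s − 36) + (−90s**2 − 270s − 810)
  2s**3 + 2s**2 + 6s − 36 = (−(1/45)s + 2/45)(−90s**2 − 270s − 810) + (0)
Last nonzero remainder: −90s**2 − 270s − 810. Dividing through by −90 gives the monic gcd s**2 + 3s + 9.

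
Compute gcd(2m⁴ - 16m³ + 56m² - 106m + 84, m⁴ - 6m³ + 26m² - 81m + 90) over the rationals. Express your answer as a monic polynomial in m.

Apply the Euclidean algorithm:
  2m⁴ - 16m³ + 56m² - 106m + 84 = (2)(m⁴ - 6m³ + 26m² - 81m + 90) + (-4m³ + 4m² + 56m - 96)
  m⁴ - 6m³ + 26m² - 81m + 90 = (-(1/4)m + 5/4)(-4m³ + 4m² + 56m - 96) + (35m² - 175m + 210)
  -4m³ + 4m² + 56m - 96 = (-(4/35)m - 16/35)(35m² - 175m + 210) + (0)
Last nonzero remainder: 35m² - 175m + 210. Dividing through by 35 gives the monic gcd m² - 5m + 6.

m² - 5m + 6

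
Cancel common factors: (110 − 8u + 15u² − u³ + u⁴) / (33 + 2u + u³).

By polynomial division,
  u⁴ − u³ + 15u² − 8u + 110 = (u − 1)(u³ + 2u + 33) + (13u² − 39u + 143)
  u³ + 2u + 33 = ((1/13)u + 3/13)(13u² − 39u + 143) + (0)
Last nonzero remainder: 13u² − 39u + 143. Dividing through by 13 gives the monic gcd u² − 3u + 11.
Cancel u² − 3u + 11 from numerator and denominator to get the reduced form.

(10 + 2u + u²)/(3 + u)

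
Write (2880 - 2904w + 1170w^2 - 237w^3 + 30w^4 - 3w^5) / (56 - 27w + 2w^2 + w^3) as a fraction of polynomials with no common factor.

(360 - 138w + 15w^2 - 3w^3)/(7 + w)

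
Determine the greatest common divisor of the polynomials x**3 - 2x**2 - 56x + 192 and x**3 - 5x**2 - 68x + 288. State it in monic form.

x**2 + 4x - 32

Euclidean algorithm in ℚ[x]:
  x**3 - 2x**2 - 56x + 192 = (x**3 - 5x**2 - 68x + 288) + (3x**2 + 12x - 96)
  x**3 - 5x**2 - 68x + 288 = ((1/3)x - 3)(3x**2 + 12x - 96) + (0)
Last nonzero remainder: 3x**2 + 12x - 96. Dividing through by 3 gives the monic gcd x**2 + 4x - 32.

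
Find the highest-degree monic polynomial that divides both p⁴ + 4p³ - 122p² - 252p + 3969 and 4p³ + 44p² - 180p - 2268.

Repeated division with remainder:
  p⁴ + 4p³ - 122p² - 252p + 3969 = ((1/4)p - 7/4)(4p³ + 44p² - 180p - 2268) + (0)
Last nonzero remainder: 4p³ + 44p² - 180p - 2268. Dividing through by 4 gives the monic gcd p³ + 11p² - 45p - 567.

p³ + 11p² - 45p - 567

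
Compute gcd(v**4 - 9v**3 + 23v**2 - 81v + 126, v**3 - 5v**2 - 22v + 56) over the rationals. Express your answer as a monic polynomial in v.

v**2 - 9v + 14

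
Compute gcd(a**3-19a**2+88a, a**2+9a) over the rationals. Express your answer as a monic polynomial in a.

Apply the Euclidean algorithm:
  a**3-19a**2+88a = (a-28)(a**2+9a) + (340a)
  a**2+9a = ((1/340)a+9/340)(340a) + (0)
Last nonzero remainder: 340a. Dividing through by 340 gives the monic gcd a.

a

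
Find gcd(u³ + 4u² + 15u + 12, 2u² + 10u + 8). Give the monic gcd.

u + 1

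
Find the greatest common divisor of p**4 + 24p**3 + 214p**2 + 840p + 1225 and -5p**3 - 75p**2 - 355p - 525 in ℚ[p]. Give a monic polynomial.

p**2 + 12p + 35

Apply the Euclidean algorithm:
  p**4 + 24p**3 + 214p**2 + 840p + 1225 = (-(1/5)p - 9/5)(-5p**3 - 75p**2 - 355p - 525) + (8p**2 + 96p + 280)
  -5p**3 - 75p**2 - 355p - 525 = (-(5/8)p - 15/8)(8p**2 + 96p + 280) + (0)
Last nonzero remainder: 8p**2 + 96p + 280. Dividing through by 8 gives the monic gcd p**2 + 12p + 35.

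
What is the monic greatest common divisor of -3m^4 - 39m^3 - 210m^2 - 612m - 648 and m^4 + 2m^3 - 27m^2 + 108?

Repeated division with remainder:
  -3m^4 - 39m^3 - 210m^2 - 612m - 648 = (-3)(m^4 + 2m^3 - 27m^2 + 108) + (-33m^3 - 291m^2 - 612m - 324)
  m^4 + 2m^3 - 27m^2 + 108 = (-(1/33)m + 25/121)(-33m^3 - 291m^2 - 612m - 324) + ((1764/121)m^2 + (14112/121)m + 21168/121)
  -33m^3 - 291m^2 - 612m - 324 = (-(1331/588)m - 363/196)((1764/121)m^2 + (14112/121)m + 21168/121) + (0)
Last nonzero remainder: (1764/121)m^2 + (14112/121)m + 21168/121. Dividing through by 1764/121 gives the monic gcd m^2 + 8m + 12.

m^2 + 8m + 12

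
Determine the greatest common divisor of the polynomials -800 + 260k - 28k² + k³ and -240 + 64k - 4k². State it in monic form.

-10 + k

Euclidean algorithm in ℚ[k]:
  k³ - 28k² + 260k - 800 = (-(1/4)k + 3)(-4k² + 64k - 240) + (8k - 80)
  -4k² + 64k - 240 = (-(1/2)k + 3)(8k - 80) + (0)
Last nonzero remainder: 8k - 80. Dividing through by 8 gives the monic gcd k - 10.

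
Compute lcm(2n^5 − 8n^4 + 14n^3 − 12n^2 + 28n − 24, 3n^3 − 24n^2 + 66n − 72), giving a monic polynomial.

Repeated division with remainder:
  2n^5 − 8n^4 + 14n^3 − 12n^2 + 28n − 24 = ((2/3)n^2 + (8/3)n + 34/3)(3n^3 − 24n^2 + 66n − 72) + (132n^2 − 528n + 792)
  3n^3 − 24n^2 + 66n − 72 = ((1/44)n − 1/11)(132n^2 − 528n + 792) + (0)
Last nonzero remainder: 132n^2 − 528n + 792. Dividing through by 132 gives the monic gcd n^2 − 4n + 6.
Then lcm(f, g) = f·g / gcd(f, g); expanding and making the result monic gives the answer.

n^6 − 8n^5 + 23n^4 − 34n^3 + 38n^2 − 68n + 48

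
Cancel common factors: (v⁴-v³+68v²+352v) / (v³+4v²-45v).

Euclidean algorithm in ℚ[v]:
  v⁴-v³+68v²+352v = (v-5)(v³+4v²-45v) + (133v²+127v)
  v³+4v²-45v = ((1/133)v+405/17689)(133v²+127v) + (-(847440/17689)v)
  133v²+127v = (-(2352637/847440)v-2246503/847440)(-(847440/17689)v) + (0)
Last nonzero remainder: -(847440/17689)v. Dividing through by -847440/17689 gives the monic gcd v.
Cancel v from numerator and denominator to get the reduced form.

(v³-v²+68v+352)/(v²+4v-45)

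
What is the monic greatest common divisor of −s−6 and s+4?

Apply the Euclidean algorithm:
  −s−6 = (−1)(s+4) + (−2)
  s+4 = (−(1/2)s−2)(−2) + (0)
The last nonzero remainder is the constant −2, so the polynomials are coprime and gcd = 1.

1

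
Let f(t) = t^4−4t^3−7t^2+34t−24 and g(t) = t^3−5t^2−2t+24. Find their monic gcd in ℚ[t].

Euclidean algorithm in ℚ[t]:
  t^4−4t^3−7t^2+34t−24 = (t+1)(t^3−5t^2−2t+24) + (12t−48)
  t^3−5t^2−2t+24 = ((1/12)t^2−(1/12)t−1/2)(12t−48) + (0)
Last nonzero remainder: 12t−48. Dividing through by 12 gives the monic gcd t−4.

t−4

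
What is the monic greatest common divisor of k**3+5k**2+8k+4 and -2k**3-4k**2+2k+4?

Apply the Euclidean algorithm:
  k**3+5k**2+8k+4 = (-1/2)(-2k**3-4k**2+2k+4) + (3k**2+9k+6)
  -2k**3-4k**2+2k+4 = (-(2/3)k+2/3)(3k**2+9k+6) + (0)
Last nonzero remainder: 3k**2+9k+6. Dividing through by 3 gives the monic gcd k**2+3k+2.

k**2+3k+2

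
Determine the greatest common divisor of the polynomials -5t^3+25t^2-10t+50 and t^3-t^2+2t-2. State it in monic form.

t^2+2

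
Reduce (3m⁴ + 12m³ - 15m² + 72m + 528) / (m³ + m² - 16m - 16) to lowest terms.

(3m³ - 15m + 132)/(m² - 3m - 4)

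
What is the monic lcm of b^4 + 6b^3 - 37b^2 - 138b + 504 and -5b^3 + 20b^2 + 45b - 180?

b^5 + 9b^4 - 19b^3 - 249b^2 + 90b + 1512

By polynomial division,
  b^4 + 6b^3 - 37b^2 - 138b + 504 = (-(1/5)b - 2)(-5b^3 + 20b^2 + 45b - 180) + (12b^2 - 84b + 144)
  -5b^3 + 20b^2 + 45b - 180 = (-(5/12)b - 5/4)(12b^2 - 84b + 144) + (0)
Last nonzero remainder: 12b^2 - 84b + 144. Dividing through by 12 gives the monic gcd b^2 - 7b + 12.
Then lcm(f, g) = f·g / gcd(f, g); expanding and making the result monic gives the answer.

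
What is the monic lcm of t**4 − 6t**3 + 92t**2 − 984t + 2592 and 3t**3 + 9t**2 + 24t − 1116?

t**6 + 3t**5 + 100t**4 − 528t**3 − 560t**2 − 37680t + 160704

Repeated division with remainder:
  t**4 − 6t**3 + 92t**2 − 984t + 2592 = ((1/3)t − 3)(3t**3 + 9t**2 + 24t − 1116) + (111t**2 − 540t − 756)
  3t**3 + 9t**2 + 24t − 1116 = ((1/37)t + 291/1369)(111t**2 − 540t − 756) + ((217968/1369)t − 1307808/1369)
  111t**2 − 540t − 756 = ((50653/72656)t + 28749/36328)((217968/1369)t − 1307808/1369) + (0)
Last nonzero remainder: (217968/1369)t − 1307808/1369. Dividing through by 217968/1369 gives the monic gcd t − 6.
Then lcm(f, g) = f·g / gcd(f, g); expanding and making the result monic gives the answer.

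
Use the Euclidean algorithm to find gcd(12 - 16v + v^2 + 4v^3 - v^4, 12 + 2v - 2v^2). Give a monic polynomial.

Repeated division with remainder:
  -v^4 + 4v^3 + v^2 - 16v + 12 = ((1/2)v^2 - (3/2)v + 1)(-2v^2 + 2v + 12) + (0)
Last nonzero remainder: -2v^2 + 2v + 12. Dividing through by -2 gives the monic gcd v^2 - v - 6.

-6 - v + v^2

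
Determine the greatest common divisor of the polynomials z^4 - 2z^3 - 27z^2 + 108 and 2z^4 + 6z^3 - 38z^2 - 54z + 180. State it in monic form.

Apply the Euclidean algorithm:
  z^4 - 2z^3 - 27z^2 + 108 = (1/2)(2z^4 + 6z^3 - 38z^2 - 54z + 180) + (-5z^3 - 8z^2 + 27z + 18)
  2z^4 + 6z^3 - 38z^2 - 54z + 180 = (-(2/5)z - 14/25)(-5z^3 - 8z^2 + 27z + 18) + (-(792/25)z^2 - (792/25)z + 4752/25)
  -5z^3 - 8z^2 + 27z + 18 = ((125/792)z + 25/264)(-(792/25)z^2 - (792/25)z + 4752/25) + (0)
Last nonzero remainder: -(792/25)z^2 - (792/25)z + 4752/25. Dividing through by -792/25 gives the monic gcd z^2 + z - 6.

z^2 + z - 6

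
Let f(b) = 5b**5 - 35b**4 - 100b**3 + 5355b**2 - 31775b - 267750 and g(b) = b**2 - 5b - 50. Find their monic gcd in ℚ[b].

b**2 - 5b - 50

By polynomial division,
  5b**5 - 35b**4 - 100b**3 + 5355b**2 - 31775b - 267750 = (5b**3 - 10b**2 + 100b + 5355)(b**2 - 5b - 50) + (0)
The last nonzero remainder b**2 - 5b - 50 is already monic.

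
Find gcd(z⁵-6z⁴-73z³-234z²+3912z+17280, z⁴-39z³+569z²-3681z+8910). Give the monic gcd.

z²-19z+90

Euclidean algorithm in ℚ[z]:
  z⁵-6z⁴-73z³-234z²+3912z+17280 = (z+33)(z⁴-39z³+569z²-3681z+8910) + (645z³-15330z²+116475z-276750)
  z⁴-39z³+569z²-3681z+8910 = ((1/645)z-131/5547)(645z³-15330z²+116475z-276750) + ((48776/1849)z²-(926744/1849)z+4389840/1849)
  645z³-15330z²+116475z-276750 = ((1192605/48776)z-5685675/48776)((48776/1849)z²-(926744/1849)z+4389840/1849) + (0)
Last nonzero remainder: (48776/1849)z²-(926744/1849)z+4389840/1849. Dividing through by 48776/1849 gives the monic gcd z²-19z+90.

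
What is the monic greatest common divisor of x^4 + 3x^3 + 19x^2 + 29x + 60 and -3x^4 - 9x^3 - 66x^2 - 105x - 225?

x^2 + 2x + 5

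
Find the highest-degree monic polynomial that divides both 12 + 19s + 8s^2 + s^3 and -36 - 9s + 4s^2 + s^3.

12 + 7s + s^2

Apply the Euclidean algorithm:
  s^3 + 8s^2 + 19s + 12 = (s^3 + 4s^2 - 9s - 36) + (4s^2 + 28s + 48)
  s^3 + 4s^2 - 9s - 36 = ((1/4)s - 3/4)(4s^2 + 28s + 48) + (0)
Last nonzero remainder: 4s^2 + 28s + 48. Dividing through by 4 gives the monic gcd s^2 + 7s + 12.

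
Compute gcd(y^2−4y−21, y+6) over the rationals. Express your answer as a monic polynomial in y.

Repeated division with remainder:
  y^2−4y−21 = (y−10)(y+6) + (39)
  y+6 = ((1/39)y+2/13)(39) + (0)
The last nonzero remainder is the constant 39, so the polynomials are coprime and gcd = 1.

1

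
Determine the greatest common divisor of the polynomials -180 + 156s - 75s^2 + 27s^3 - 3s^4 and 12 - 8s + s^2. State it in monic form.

12 - 8s + s^2

Apply the Euclidean algorithm:
  -3s^4 + 27s^3 - 75s^2 + 156s - 180 = (-3s^2 + 3s - 15)(s^2 - 8s + 12) + (0)
The last nonzero remainder s^2 - 8s + 12 is already monic.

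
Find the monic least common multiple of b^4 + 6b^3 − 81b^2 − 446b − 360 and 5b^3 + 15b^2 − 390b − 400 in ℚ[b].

b^5 − 2b^4 − 129b^3 + 202b^2 + 3208b + 2880

By polynomial division,
  b^4 + 6b^3 − 81b^2 − 446b − 360 = ((1/5)b + 3/5)(5b^3 + 15b^2 − 390b − 400) + (−12b^2 − 132b − 120)
  5b^3 + 15b^2 − 390b − 400 = (−(5/12)b + 10/3)(−12b^2 − 132b − 120) + (0)
Last nonzero remainder: −12b^2 − 132b − 120. Dividing through by −12 gives the monic gcd b^2 + 11b + 10.
Then lcm(f, g) = f·g / gcd(f, g); expanding and making the result monic gives the answer.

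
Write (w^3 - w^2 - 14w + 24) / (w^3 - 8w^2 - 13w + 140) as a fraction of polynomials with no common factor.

(w^2 - 5w + 6)/(w^2 - 12w + 35)

By polynomial division,
  w^3 - w^2 - 14w + 24 = (w^3 - 8w^2 - 13w + 140) + (7w^2 - w - 116)
  w^3 - 8w^2 - 13w + 140 = ((1/7)w - 55/49)(7w^2 - w - 116) + ((120/49)w + 480/49)
  7w^2 - w - 116 = ((343/120)w - 1421/120)((120/49)w + 480/49) + (0)
Last nonzero remainder: (120/49)w + 480/49. Dividing through by 120/49 gives the monic gcd w + 4.
Cancel w + 4 from numerator and denominator to get the reduced form.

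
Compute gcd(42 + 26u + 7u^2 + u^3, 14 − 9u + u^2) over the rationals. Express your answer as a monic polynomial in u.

Repeated division with remainder:
  u^3 + 7u^2 + 26u + 42 = (u + 16)(u^2 − 9u + 14) + (156u − 182)
  u^2 − 9u + 14 = ((1/156)u − 47/936)(156u − 182) + (175/36)
  156u − 182 = ((5616/175)u − 936/25)(175/36) + (0)
The last nonzero remainder is the constant 175/36, so the polynomials are coprime and gcd = 1.

1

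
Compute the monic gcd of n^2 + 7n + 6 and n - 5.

Euclidean algorithm in ℚ[n]:
  n^2 + 7n + 6 = (n + 12)(n - 5) + (66)
  n - 5 = ((1/66)n - 5/66)(66) + (0)
The last nonzero remainder is the constant 66, so the polynomials are coprime and gcd = 1.

1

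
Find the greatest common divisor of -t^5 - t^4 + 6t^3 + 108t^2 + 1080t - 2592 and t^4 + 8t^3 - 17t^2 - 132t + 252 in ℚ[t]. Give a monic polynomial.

Apply the Euclidean algorithm:
  -t^5 - t^4 + 6t^3 + 108t^2 + 1080t - 2592 = (-t + 7)(t^4 + 8t^3 - 17t^2 - 132t + 252) + (-67t^3 + 95t^2 + 2256t - 4356)
  t^4 + 8t^3 - 17t^2 - 132t + 252 = (-(1/67)t - 631/4489)(-67t^3 + 95t^2 + 2256t - 4356) + ((134784/4489)t^2 + (539136/4489)t - 1617408/4489)
  -67t^3 + 95t^2 + 2256t - 4356 = (-(300763/134784)t + 543169/44928)((134784/4489)t^2 + (539136/4489)t - 1617408/4489) + (0)
Last nonzero remainder: (134784/4489)t^2 + (539136/4489)t - 1617408/4489. Dividing through by 134784/4489 gives the monic gcd t^2 + 4t - 12.

t^2 + 4t - 12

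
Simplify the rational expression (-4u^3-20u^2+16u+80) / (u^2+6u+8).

(-4u^2-12u+40)/(u+4)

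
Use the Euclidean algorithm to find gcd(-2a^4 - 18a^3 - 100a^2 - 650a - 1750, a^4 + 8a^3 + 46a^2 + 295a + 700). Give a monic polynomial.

a^3 + 4a^2 + 30a + 175

Repeated division with remainder:
  -2a^4 - 18a^3 - 100a^2 - 650a - 1750 = (-2)(a^4 + 8a^3 + 46a^2 + 295a + 700) + (-2a^3 - 8a^2 - 60a - 350)
  a^4 + 8a^3 + 46a^2 + 295a + 700 = (-(1/2)a - 2)(-2a^3 - 8a^2 - 60a - 350) + (0)
Last nonzero remainder: -2a^3 - 8a^2 - 60a - 350. Dividing through by -2 gives the monic gcd a^3 + 4a^2 + 30a + 175.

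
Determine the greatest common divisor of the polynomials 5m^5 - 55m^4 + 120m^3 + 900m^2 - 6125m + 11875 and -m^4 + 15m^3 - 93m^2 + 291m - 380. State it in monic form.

By polynomial division,
  5m^5 - 55m^4 + 120m^3 + 900m^2 - 6125m + 11875 = (-5m - 20)(-m^4 + 15m^3 - 93m^2 + 291m - 380) + (-45m^3 + 495m^2 - 2205m + 4275)
  -m^4 + 15m^3 - 93m^2 + 291m - 380 = ((1/45)m - 4/45)(-45m^3 + 495m^2 - 2205m + 4275) + (0)
Last nonzero remainder: -45m^3 + 495m^2 - 2205m + 4275. Dividing through by -45 gives the monic gcd m^3 - 11m^2 + 49m - 95.

m^3 - 11m^2 + 49m - 95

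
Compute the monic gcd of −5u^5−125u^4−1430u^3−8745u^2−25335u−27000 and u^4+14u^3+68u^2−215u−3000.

By polynomial division,
  −5u^5−125u^4−1430u^3−8745u^2−25335u−27000 = (−5u−55)(u^4+14u^3+68u^2−215u−3000) + (−320u^3−6080u^2−52160u−192000)
  u^4+14u^3+68u^2−215u−3000 = (−(1/320)u+1/64)(−320u^3−6080u^2−52160u−192000) + (0)
Last nonzero remainder: −320u^3−6080u^2−52160u−192000. Dividing through by −320 gives the monic gcd u^3+19u^2+163u+600.

u^3+19u^2+163u+600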